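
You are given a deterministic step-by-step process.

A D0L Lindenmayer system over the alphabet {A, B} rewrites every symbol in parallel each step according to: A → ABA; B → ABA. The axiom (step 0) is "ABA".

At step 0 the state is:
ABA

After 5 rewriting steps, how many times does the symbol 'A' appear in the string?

486

[0] ABA
[1] ABAABAABA
[2] ABAABAABAABAABAABAABAABAABA
[3] ABAABAABAABAABAABAABAABAABAABAABAABAABAABAABAABAABAABAABAABAABAABAABAABAABAABAABA
[4] ABAABAABAABAABAABAABAABAABAABAABAABAABAABAABAABAABAABAABAA…AABAABAABAABAABAABAABAABAABAABAABAABAABAABAABAABAABAABAABA  (len 243)
[5] ABAABAABAABAABAABAABAABAABAABAABAABAABAABAABAABAABAABAABAA…AABAABAABAABAABAABAABAABAABAABAABAABAABAABAABAABAABAABAABA  (len 729)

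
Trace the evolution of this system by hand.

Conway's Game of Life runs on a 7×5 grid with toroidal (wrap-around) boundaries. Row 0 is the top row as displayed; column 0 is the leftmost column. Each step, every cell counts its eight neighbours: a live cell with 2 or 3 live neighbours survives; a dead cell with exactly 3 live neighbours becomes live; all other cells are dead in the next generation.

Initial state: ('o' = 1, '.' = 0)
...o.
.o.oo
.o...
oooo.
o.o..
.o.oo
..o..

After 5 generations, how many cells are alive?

2

[0] ...o.
.o.oo
.o...
oooo.
o.o..
.o.oo
..o..
[1] ...oo
o..oo
.....
o..oo
.....
oo.oo
..o.o
[2] ..o..
o..o.
.....
....o
.oo..
ooooo
.oo..
[3] ..oo.
.....
....o
.....
.....
....o
....o
[4] ...o.
...o.
.....
.....
.....
.....
....o
[5] ...oo
.....
.....
.....
.....
.....
.....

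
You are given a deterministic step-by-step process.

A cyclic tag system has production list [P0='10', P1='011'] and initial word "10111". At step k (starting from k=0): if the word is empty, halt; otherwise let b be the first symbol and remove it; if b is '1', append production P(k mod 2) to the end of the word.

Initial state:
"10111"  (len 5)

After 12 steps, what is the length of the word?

step 0: "10111"  (len 5)
step 1: "011110"  (len 6)
step 2: "11110"  (len 5)
step 3: "111010"  (len 6)
step 4: "11010011"  (len 8)
step 5: "101001110"  (len 9)
step 6: "01001110011"  (len 11)
step 7: "1001110011"  (len 10)
step 8: "001110011011"  (len 12)
step 9: "01110011011"  (len 11)
step 10: "1110011011"  (len 10)
step 11: "11001101110"  (len 11)
step 12: "1001101110011"  (len 13)

13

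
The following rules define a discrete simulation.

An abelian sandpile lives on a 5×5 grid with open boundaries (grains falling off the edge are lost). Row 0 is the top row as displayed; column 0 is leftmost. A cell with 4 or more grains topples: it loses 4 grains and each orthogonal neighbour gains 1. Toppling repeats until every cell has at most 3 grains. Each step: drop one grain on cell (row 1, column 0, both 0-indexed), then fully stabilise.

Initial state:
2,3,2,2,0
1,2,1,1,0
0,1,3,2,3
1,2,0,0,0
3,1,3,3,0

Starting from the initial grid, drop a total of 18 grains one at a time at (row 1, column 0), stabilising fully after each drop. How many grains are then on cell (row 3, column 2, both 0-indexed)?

1

k=0  2,3,2,2,0
1,2,1,1,0
0,1,3,2,3
1,2,0,0,0
3,1,3,3,0
k=1  2,3,2,2,0
2,2,1,1,0
0,1,3,2,3
1,2,0,0,0
3,1,3,3,0
k=2  2,3,2,2,0
3,2,1,1,0
0,1,3,2,3
1,2,0,0,0
3,1,3,3,0
k=3  3,3,2,2,0
0,3,1,1,0
1,1,3,2,3
1,2,0,0,0
3,1,3,3,0
k=4  3,3,2,2,0
1,3,1,1,0
1,1,3,2,3
1,2,0,0,0
3,1,3,3,0
k=5  3,3,2,2,0
2,3,1,1,0
1,1,3,2,3
1,2,0,0,0
3,1,3,3,0
k=6  3,3,2,2,0
3,3,1,1,0
1,1,3,2,3
1,2,0,0,0
3,1,3,3,0
k=7  1,1,3,2,0
2,1,2,1,0
2,2,3,2,3
1,2,0,0,0
3,1,3,3,0
k=8  1,1,3,2,0
3,1,2,1,0
2,2,3,2,3
1,2,0,0,0
3,1,3,3,0
k=9  2,1,3,2,0
0,2,2,1,0
3,2,3,2,3
1,2,0,0,0
3,1,3,3,0
k=10  2,1,3,2,0
1,2,2,1,0
3,2,3,2,3
1,2,0,0,0
3,1,3,3,0
k=11  2,1,3,2,0
2,2,2,1,0
3,2,3,2,3
1,2,0,0,0
3,1,3,3,0
k=12  2,1,3,2,0
3,2,2,1,0
3,2,3,2,3
1,2,0,0,0
3,1,3,3,0
k=13  3,1,3,2,0
1,3,2,1,0
0,3,3,2,3
2,2,0,0,0
3,1,3,3,0
k=14  3,1,3,2,0
2,3,2,1,0
0,3,3,2,3
2,2,0,0,0
3,1,3,3,0
k=15  3,1,3,2,0
3,3,2,1,0
0,3,3,2,3
2,2,0,0,0
3,1,3,3,0
k=16  1,0,1,3,0
2,3,1,2,0
2,1,1,3,3
2,3,1,0,0
3,1,3,3,0
k=17  1,0,1,3,0
3,3,1,2,0
2,1,1,3,3
2,3,1,0,0
3,1,3,3,0
k=18  2,1,1,3,0
1,0,2,2,0
3,2,1,3,3
2,3,1,0,0
3,1,3,3,0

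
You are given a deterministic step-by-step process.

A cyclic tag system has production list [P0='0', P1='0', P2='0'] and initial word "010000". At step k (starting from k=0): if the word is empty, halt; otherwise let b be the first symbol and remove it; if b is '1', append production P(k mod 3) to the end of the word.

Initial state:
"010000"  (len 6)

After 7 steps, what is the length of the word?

0

[0] "010000"  (len 6)
[1] "10000"  (len 5)
[2] "00000"  (len 5)
[3] "0000"  (len 4)
[4] "000"  (len 3)
[5] "00"  (len 2)
[6] "0"  (len 1)
[7] (halted — word empty)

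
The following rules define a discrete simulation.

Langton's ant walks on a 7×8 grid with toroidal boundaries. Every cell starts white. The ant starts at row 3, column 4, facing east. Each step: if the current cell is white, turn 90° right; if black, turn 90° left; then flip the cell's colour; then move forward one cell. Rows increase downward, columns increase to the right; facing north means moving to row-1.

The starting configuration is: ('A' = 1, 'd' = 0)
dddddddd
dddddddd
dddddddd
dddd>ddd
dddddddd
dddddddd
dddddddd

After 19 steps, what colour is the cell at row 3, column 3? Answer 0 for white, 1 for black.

0) dddddddd
dddddddd
dddddddd
dddd>ddd
dddddddd
dddddddd
dddddddd
1) dddddddd
dddddddd
dddddddd
ddddAddd
ddddvddd
dddddddd
dddddddd
2) dddddddd
dddddddd
dddddddd
ddddAddd
ddd<Addd
dddddddd
dddddddd
3) dddddddd
dddddddd
dddddddd
ddd^Addd
dddAAddd
dddddddd
dddddddd
4) dddddddd
dddddddd
dddddddd
dddA>ddd
dddAAddd
dddddddd
dddddddd
5) dddddddd
dddddddd
dddd^ddd
dddAdddd
dddAAddd
dddddddd
dddddddd
6) dddddddd
dddddddd
ddddA>dd
dddAdddd
dddAAddd
dddddddd
dddddddd
7) dddddddd
dddddddd
ddddAAdd
dddAdvdd
dddAAddd
dddddddd
dddddddd
8) dddddddd
dddddddd
ddddAAdd
dddA<Add
dddAAddd
dddddddd
dddddddd
9) dddddddd
dddddddd
dddd^Add
dddAAAdd
dddAAddd
dddddddd
dddddddd
10) dddddddd
dddddddd
ddd<dAdd
dddAAAdd
dddAAddd
dddddddd
dddddddd
11) dddddddd
ddd^dddd
dddAdAdd
dddAAAdd
dddAAddd
dddddddd
dddddddd
12) dddddddd
dddA>ddd
dddAdAdd
dddAAAdd
dddAAddd
dddddddd
dddddddd
13) dddddddd
dddAAddd
dddAvAdd
dddAAAdd
dddAAddd
dddddddd
dddddddd
14) dddddddd
dddAAddd
ddd<AAdd
dddAAAdd
dddAAddd
dddddddd
dddddddd
15) dddddddd
dddAAddd
ddddAAdd
dddvAAdd
dddAAddd
dddddddd
dddddddd
16) dddddddd
dddAAddd
ddddAAdd
dddd>Add
dddAAddd
dddddddd
dddddddd
17) dddddddd
dddAAddd
dddd^Add
dddddAdd
dddAAddd
dddddddd
dddddddd
18) dddddddd
dddAAddd
ddd<dAdd
dddddAdd
dddAAddd
dddddddd
dddddddd
19) dddddddd
ddd^Addd
dddAdAdd
dddddAdd
dddAAddd
dddddddd
dddddddd

0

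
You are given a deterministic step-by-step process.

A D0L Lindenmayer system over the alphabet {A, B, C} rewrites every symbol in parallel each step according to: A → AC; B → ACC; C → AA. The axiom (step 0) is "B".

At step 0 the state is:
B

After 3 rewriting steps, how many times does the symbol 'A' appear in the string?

t=0: B
t=1: ACC
t=2: ACAAAA
t=3: ACAAACACACAC

7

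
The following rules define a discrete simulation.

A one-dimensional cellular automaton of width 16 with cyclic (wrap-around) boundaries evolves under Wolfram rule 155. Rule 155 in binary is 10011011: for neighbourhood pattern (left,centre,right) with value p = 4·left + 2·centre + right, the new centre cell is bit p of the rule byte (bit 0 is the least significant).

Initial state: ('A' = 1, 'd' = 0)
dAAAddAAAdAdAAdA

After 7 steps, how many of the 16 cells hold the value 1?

0) dAAAddAAAdAdAAdA
1) dAAdAAAAddddAddd
2) AAddAAAdAAAAdAAA
3) AdAAAAddAAAddAAA
4) ddAAAdAAAAdAAAAA
5) AAAAddAAAddAAAAd
6) AAAdAAAAdAAAAAdd
7) AAddAAAddAAAAdAA

11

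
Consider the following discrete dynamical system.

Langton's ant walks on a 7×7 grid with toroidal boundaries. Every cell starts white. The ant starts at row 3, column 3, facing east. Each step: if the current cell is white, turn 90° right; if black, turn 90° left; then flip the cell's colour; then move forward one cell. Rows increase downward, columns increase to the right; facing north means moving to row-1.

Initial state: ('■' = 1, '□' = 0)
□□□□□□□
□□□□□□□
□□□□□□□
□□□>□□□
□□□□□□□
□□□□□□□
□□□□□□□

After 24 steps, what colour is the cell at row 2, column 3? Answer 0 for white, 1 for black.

step 0: □□□□□□□
□□□□□□□
□□□□□□□
□□□>□□□
□□□□□□□
□□□□□□□
□□□□□□□
step 1: □□□□□□□
□□□□□□□
□□□□□□□
□□□■□□□
□□□v□□□
□□□□□□□
□□□□□□□
step 2: □□□□□□□
□□□□□□□
□□□□□□□
□□□■□□□
□□<■□□□
□□□□□□□
□□□□□□□
step 3: □□□□□□□
□□□□□□□
□□□□□□□
□□^■□□□
□□■■□□□
□□□□□□□
□□□□□□□
step 4: □□□□□□□
□□□□□□□
□□□□□□□
□□■>□□□
□□■■□□□
□□□□□□□
□□□□□□□
step 5: □□□□□□□
□□□□□□□
□□□^□□□
□□■□□□□
□□■■□□□
□□□□□□□
□□□□□□□
step 6: □□□□□□□
□□□□□□□
□□□■>□□
□□■□□□□
□□■■□□□
□□□□□□□
□□□□□□□
step 7: □□□□□□□
□□□□□□□
□□□■■□□
□□■□v□□
□□■■□□□
□□□□□□□
□□□□□□□
step 8: □□□□□□□
□□□□□□□
□□□■■□□
□□■<■□□
□□■■□□□
□□□□□□□
□□□□□□□
step 9: □□□□□□□
□□□□□□□
□□□^■□□
□□■■■□□
□□■■□□□
□□□□□□□
□□□□□□□
step 10: □□□□□□□
□□□□□□□
□□<□■□□
□□■■■□□
□□■■□□□
□□□□□□□
□□□□□□□
step 11: □□□□□□□
□□^□□□□
□□■□■□□
□□■■■□□
□□■■□□□
□□□□□□□
□□□□□□□
step 12: □□□□□□□
□□■>□□□
□□■□■□□
□□■■■□□
□□■■□□□
□□□□□□□
□□□□□□□
step 13: □□□□□□□
□□■■□□□
□□■v■□□
□□■■■□□
□□■■□□□
□□□□□□□
□□□□□□□
step 14: □□□□□□□
□□■■□□□
□□<■■□□
□□■■■□□
□□■■□□□
□□□□□□□
□□□□□□□
step 15: □□□□□□□
□□■■□□□
□□□■■□□
□□v■■□□
□□■■□□□
□□□□□□□
□□□□□□□
step 16: □□□□□□□
□□■■□□□
□□□■■□□
□□□>■□□
□□■■□□□
□□□□□□□
□□□□□□□
step 17: □□□□□□□
□□■■□□□
□□□^■□□
□□□□■□□
□□■■□□□
□□□□□□□
□□□□□□□
step 18: □□□□□□□
□□■■□□□
□□<□■□□
□□□□■□□
□□■■□□□
□□□□□□□
□□□□□□□
step 19: □□□□□□□
□□^■□□□
□□■□■□□
□□□□■□□
□□■■□□□
□□□□□□□
□□□□□□□
step 20: □□□□□□□
□<□■□□□
□□■□■□□
□□□□■□□
□□■■□□□
□□□□□□□
□□□□□□□
step 21: □^□□□□□
□■□■□□□
□□■□■□□
□□□□■□□
□□■■□□□
□□□□□□□
□□□□□□□
step 22: □■>□□□□
□■□■□□□
□□■□■□□
□□□□■□□
□□■■□□□
□□□□□□□
□□□□□□□
step 23: □■■□□□□
□■v■□□□
□□■□■□□
□□□□■□□
□□■■□□□
□□□□□□□
□□□□□□□
step 24: □■■□□□□
□<■■□□□
□□■□■□□
□□□□■□□
□□■■□□□
□□□□□□□
□□□□□□□

0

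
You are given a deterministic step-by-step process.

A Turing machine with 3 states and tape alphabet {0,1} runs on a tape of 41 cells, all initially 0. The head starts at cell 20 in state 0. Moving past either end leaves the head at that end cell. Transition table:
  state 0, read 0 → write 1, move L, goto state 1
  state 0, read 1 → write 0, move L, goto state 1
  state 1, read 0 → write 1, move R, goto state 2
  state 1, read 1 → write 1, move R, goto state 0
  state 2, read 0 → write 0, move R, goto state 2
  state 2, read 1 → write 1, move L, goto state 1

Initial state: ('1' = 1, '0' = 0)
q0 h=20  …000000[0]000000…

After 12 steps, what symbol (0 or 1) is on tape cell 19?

1

gen 0: q0 h=20  …000000[0]000000…
gen 1: q1 h=19  …000000[0]100000…
gen 2: q2 h=20  …000001[1]000000…
gen 3: q1 h=19  …000000[1]100000…
gen 4: q0 h=20  …000001[1]000000…
gen 5: q1 h=19  …000000[1]000000…
gen 6: q0 h=20  …000001[0]000000…
gen 7: q1 h=19  …000000[1]100000…
gen 8: q0 h=20  …000001[1]000000…
gen 9: q1 h=19  …000000[1]000000…
gen 10: q0 h=20  …000001[0]000000…
gen 11: q1 h=19  …000000[1]100000…
gen 12: q0 h=20  …000001[1]000000…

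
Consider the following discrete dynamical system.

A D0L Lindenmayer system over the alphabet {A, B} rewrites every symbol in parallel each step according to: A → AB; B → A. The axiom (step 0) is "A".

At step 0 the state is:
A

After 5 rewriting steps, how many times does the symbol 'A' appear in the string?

0) A
1) AB
2) ABA
3) ABAAB
4) ABAABABA
5) ABAABABAABAAB

8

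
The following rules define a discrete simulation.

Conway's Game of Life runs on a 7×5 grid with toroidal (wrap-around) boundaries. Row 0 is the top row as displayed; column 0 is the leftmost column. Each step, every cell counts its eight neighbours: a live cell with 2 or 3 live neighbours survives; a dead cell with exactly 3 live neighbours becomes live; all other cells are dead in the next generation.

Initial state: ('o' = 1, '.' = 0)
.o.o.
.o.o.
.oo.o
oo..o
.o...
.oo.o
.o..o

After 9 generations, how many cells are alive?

k=0  .o.o.
.o.o.
.oo.o
oo..o
.o...
.oo.o
.o..o
k=1  .o.oo
.o.oo
....o
...oo
...oo
.ooo.
.o..o
k=2  .o...
.....
..o..
o....
o....
.o...
.o..o
k=3  o....
.....
.....
.o...
oo...
.o...
.oo..
k=4  .o...
.....
.....
oo...
ooo..
.....
ooo..
k=5  ooo..
.....
.....
o.o..
o.o..
.....
ooo..
k=6  o.o..
.o...
.....
.....
.....
o.o..
o.o..
k=7  o.o..
.o...
.....
.....
.....
.....
o.ooo
k=8  o.o..
.o...
.....
.....
.....
...oo
o.ooo
k=9  o.o..
.o...
.....
.....
.....
o.o..
o.o..

7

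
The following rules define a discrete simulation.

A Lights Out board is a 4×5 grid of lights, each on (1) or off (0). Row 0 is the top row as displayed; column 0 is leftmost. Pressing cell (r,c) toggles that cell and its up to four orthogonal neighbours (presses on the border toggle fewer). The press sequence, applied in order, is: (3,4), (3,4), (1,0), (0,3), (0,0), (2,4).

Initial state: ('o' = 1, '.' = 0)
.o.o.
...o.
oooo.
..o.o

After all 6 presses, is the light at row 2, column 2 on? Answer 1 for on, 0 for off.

gen 0: .o.o.
...o.
oooo.
..o.o
gen 1: .o.o.
...o.
ooooo
..oo.
gen 2: .o.o.
...o.
oooo.
..o.o
gen 3: oo.o.
oo.o.
.ooo.
..o.o
gen 4: ooo.o
oo...
.ooo.
..o.o
gen 5: ..o.o
.o...
.ooo.
..o.o
gen 6: ..o.o
.o..o
.oo.o
..o..

1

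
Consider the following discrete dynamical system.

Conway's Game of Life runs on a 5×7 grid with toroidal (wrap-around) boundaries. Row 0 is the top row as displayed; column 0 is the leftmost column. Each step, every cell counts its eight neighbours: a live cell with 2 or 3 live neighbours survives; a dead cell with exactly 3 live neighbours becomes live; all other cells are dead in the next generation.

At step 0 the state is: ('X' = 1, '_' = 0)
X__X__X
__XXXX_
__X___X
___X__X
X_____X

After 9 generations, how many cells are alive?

k=0  X__X__X
__XXXX_
__X___X
___X__X
X_____X
k=1  XXXX___
XXX_XX_
__X___X
_____XX
_____X_
k=2  X__X_X_
____XX_
__XXX__
_____XX
XXX_XX_
k=3  X_XX___
__X__XX
___X__X
X_____X
XXXX___
k=4  X___X__
XXX_XXX
_______
___X__X
___X___
k=5  X_X_X__
XX_XXXX
_XXXX__
_______
___XX__
k=6  X_X____
______X
_X____X
_______
___XX__
k=7  ___X___
_X____X
X______
_______
___X___
k=8  __X____
X______
X______
_______
_______
k=9  _______
_X_____
_______
_______
_______

1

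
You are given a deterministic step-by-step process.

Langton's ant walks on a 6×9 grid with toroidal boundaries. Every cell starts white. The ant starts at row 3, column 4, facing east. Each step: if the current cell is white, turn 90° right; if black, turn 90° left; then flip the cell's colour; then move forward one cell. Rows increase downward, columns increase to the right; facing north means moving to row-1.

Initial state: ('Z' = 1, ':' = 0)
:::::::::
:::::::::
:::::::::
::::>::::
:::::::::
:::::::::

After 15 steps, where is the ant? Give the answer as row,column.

3,3

[0] :::::::::
:::::::::
:::::::::
::::>::::
:::::::::
:::::::::
[1] :::::::::
:::::::::
:::::::::
::::Z::::
::::v::::
:::::::::
[2] :::::::::
:::::::::
:::::::::
::::Z::::
:::<Z::::
:::::::::
[3] :::::::::
:::::::::
:::::::::
:::^Z::::
:::ZZ::::
:::::::::
[4] :::::::::
:::::::::
:::::::::
:::Z>::::
:::ZZ::::
:::::::::
[5] :::::::::
:::::::::
::::^::::
:::Z:::::
:::ZZ::::
:::::::::
[6] :::::::::
:::::::::
::::Z>:::
:::Z:::::
:::ZZ::::
:::::::::
[7] :::::::::
:::::::::
::::ZZ:::
:::Z:v:::
:::ZZ::::
:::::::::
[8] :::::::::
:::::::::
::::ZZ:::
:::Z<Z:::
:::ZZ::::
:::::::::
[9] :::::::::
:::::::::
::::^Z:::
:::ZZZ:::
:::ZZ::::
:::::::::
[10] :::::::::
:::::::::
:::<:Z:::
:::ZZZ:::
:::ZZ::::
:::::::::
[11] :::::::::
:::^:::::
:::Z:Z:::
:::ZZZ:::
:::ZZ::::
:::::::::
[12] :::::::::
:::Z>::::
:::Z:Z:::
:::ZZZ:::
:::ZZ::::
:::::::::
[13] :::::::::
:::ZZ::::
:::ZvZ:::
:::ZZZ:::
:::ZZ::::
:::::::::
[14] :::::::::
:::ZZ::::
:::<ZZ:::
:::ZZZ:::
:::ZZ::::
:::::::::
[15] :::::::::
:::ZZ::::
::::ZZ:::
:::vZZ:::
:::ZZ::::
:::::::::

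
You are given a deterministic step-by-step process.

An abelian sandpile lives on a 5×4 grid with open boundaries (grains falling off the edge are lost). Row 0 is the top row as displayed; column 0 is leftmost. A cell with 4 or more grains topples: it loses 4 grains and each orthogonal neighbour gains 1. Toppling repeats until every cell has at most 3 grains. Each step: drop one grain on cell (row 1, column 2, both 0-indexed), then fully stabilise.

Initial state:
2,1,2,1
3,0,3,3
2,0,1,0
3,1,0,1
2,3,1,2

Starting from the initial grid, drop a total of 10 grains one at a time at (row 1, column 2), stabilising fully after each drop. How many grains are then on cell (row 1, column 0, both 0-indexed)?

t=0: 2,1,2,1
3,0,3,3
2,0,1,0
3,1,0,1
2,3,1,2
t=1: 2,1,3,2
3,1,1,0
2,0,2,1
3,1,0,1
2,3,1,2
t=2: 2,1,3,2
3,1,2,0
2,0,2,1
3,1,0,1
2,3,1,2
t=3: 2,1,3,2
3,1,3,0
2,0,2,1
3,1,0,1
2,3,1,2
t=4: 2,2,0,3
3,2,1,1
2,0,3,1
3,1,0,1
2,3,1,2
t=5: 2,2,0,3
3,2,2,1
2,0,3,1
3,1,0,1
2,3,1,2
t=6: 2,2,0,3
3,2,3,1
2,0,3,1
3,1,0,1
2,3,1,2
t=7: 2,2,1,3
3,3,1,2
2,1,0,2
3,1,1,1
2,3,1,2
t=8: 2,2,1,3
3,3,2,2
2,1,0,2
3,1,1,1
2,3,1,2
t=9: 2,2,1,3
3,3,3,2
2,1,0,2
3,1,1,1
2,3,1,2
t=10: 3,3,2,3
0,1,1,3
3,2,1,2
3,1,1,1
2,3,1,2

0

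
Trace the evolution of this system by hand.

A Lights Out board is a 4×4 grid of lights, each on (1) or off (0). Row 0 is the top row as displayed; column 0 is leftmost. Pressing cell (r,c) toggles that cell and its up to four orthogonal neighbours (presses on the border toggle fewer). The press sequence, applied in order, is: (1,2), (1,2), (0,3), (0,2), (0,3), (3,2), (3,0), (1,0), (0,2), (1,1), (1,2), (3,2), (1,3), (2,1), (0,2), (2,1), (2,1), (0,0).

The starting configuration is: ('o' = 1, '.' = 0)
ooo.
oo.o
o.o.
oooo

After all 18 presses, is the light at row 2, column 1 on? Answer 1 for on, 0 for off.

0

step 0: ooo.
oo.o
o.o.
oooo
step 1: oo..
o.o.
o...
oooo
step 2: ooo.
oo.o
o.o.
oooo
step 3: oo.o
oo..
o.o.
oooo
step 4: o.o.
ooo.
o.o.
oooo
step 5: o..o
oooo
o.o.
oooo
step 6: o..o
oooo
o...
o...
step 7: o..o
oooo
....
.o..
step 8: ...o
..oo
o...
.o..
step 9: .oo.
...o
o...
.o..
step 10: ..o.
oooo
oo..
.o..
step 11: ....
o...
ooo.
.o..
step 12: ....
o...
oo..
..oo
step 13: ...o
o.oo
oo.o
..oo
step 14: ...o
oooo
..oo
.ooo
step 15: .oo.
oo.o
..oo
.ooo
step 16: .oo.
o..o
oo.o
..oo
step 17: .oo.
oo.o
..oo
.ooo
step 18: o.o.
.o.o
..oo
.ooo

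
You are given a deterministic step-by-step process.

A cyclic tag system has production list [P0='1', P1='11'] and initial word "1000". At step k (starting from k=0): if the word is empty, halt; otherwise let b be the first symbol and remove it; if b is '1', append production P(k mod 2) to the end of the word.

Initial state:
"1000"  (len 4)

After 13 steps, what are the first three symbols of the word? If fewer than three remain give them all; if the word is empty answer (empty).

step 0: "1000"  (len 4)
step 1: "0001"  (len 4)
step 2: "001"  (len 3)
step 3: "01"  (len 2)
step 4: "1"  (len 1)
step 5: "1"  (len 1)
step 6: "11"  (len 2)
step 7: "11"  (len 2)
step 8: "111"  (len 3)
step 9: "111"  (len 3)
step 10: "1111"  (len 4)
step 11: "1111"  (len 4)
step 12: "11111"  (len 5)
step 13: "11111"  (len 5)

111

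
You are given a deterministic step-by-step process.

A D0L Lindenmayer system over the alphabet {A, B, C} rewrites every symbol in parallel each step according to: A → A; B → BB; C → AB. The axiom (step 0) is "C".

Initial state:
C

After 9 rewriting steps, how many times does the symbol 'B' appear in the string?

k=0  C
k=1  AB
k=2  ABB
k=3  ABBBB
k=4  ABBBBBBBB
k=5  ABBBBBBBBBBBBBBBB
k=6  ABBBBBBBBBBBBBBBBBBBBBBBBBBBBBBBB
k=7  ABBBBBBBBBBBBBBBBBBBBBBBBBBBBBBBBBBBBBBBBBBBBBBBBBBBBBBBBBBBBBBBB
k=8  ABBBBBBBBBBBBBBBBBBBBBBBBBBBBBBBBBBBBBBBBBBBBBBBBBBBBBBBBB…BBBBBBBBBBBBBBBBBBBBBBBBBBBBBBBBBBBBBBBBBBBBBBBBBBBBBBBBBB  (len 129)
k=9  ABBBBBBBBBBBBBBBBBBBBBBBBBBBBBBBBBBBBBBBBBBBBBBBBBBBBBBBBB…BBBBBBBBBBBBBBBBBBBBBBBBBBBBBBBBBBBBBBBBBBBBBBBBBBBBBBBBBB  (len 257)

256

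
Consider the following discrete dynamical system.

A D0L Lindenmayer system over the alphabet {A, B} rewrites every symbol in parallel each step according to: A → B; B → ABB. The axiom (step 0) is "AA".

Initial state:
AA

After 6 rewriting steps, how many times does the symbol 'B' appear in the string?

step 0: AA
step 1: BB
step 2: ABBABB
step 3: BABBABBBABBABB
step 4: ABBBABBABBBABBABBABBBABBABBBABBABB
step 5: BABBABBABBBABBABBBABBABBABBBABBABBBABBABBBABBABBABBBABBABBBABBABBABBBABBABBBABBABB
step 6: ABBBABBABBBABBABBBABBABBABBBABBABBBABBABBABBBABBABBBABBABB…ABBBABBABBBABBABBBABBABBABBBABBABBBABBABBABBBABBABBBABBABB  (len 198)

140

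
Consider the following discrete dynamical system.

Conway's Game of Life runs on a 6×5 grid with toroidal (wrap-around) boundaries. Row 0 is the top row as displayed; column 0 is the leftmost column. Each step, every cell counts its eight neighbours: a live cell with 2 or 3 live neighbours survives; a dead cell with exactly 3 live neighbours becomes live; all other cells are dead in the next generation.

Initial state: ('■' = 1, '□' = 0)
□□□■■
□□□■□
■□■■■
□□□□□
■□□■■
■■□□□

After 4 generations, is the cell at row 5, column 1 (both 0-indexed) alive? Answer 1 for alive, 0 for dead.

gen 0: □□□■■
□□□■□
■□■■■
□□□□□
■□□■■
■■□□□
gen 1: ■□■■■
■□□□□
□□■■■
□■■□□
■■□□■
□■■□□
gen 2: ■□■■■
■□□□□
■□■■■
□□□□□
□□□■□
□□□□□
gen 3: ■■□■■
□□□□□
■■□■■
□□■□□
□□□□□
□□■□□
gen 4: ■■■■■
□□□□□
■■■■■
■■■■■
□□□□□
■■■■■

1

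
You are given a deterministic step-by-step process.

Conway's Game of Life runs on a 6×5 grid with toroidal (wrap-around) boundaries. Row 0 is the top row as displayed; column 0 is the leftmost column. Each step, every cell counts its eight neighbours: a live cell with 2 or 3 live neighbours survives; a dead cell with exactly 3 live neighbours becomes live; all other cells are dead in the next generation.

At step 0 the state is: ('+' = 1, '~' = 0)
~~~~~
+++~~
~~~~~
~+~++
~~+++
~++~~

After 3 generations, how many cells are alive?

0) ~~~~~
+++~~
~~~~~
~+~++
~~+++
~++~~
1) +~~~~
~+~~~
~~~++
+~~~+
~~~~+
~++~~
2) +~+~~
+~~~+
~~~++
+~~~~
~+~++
++~~~
3) ~~~~~
++~~~
~~~+~
+~+~~
~++~+
~~~+~

9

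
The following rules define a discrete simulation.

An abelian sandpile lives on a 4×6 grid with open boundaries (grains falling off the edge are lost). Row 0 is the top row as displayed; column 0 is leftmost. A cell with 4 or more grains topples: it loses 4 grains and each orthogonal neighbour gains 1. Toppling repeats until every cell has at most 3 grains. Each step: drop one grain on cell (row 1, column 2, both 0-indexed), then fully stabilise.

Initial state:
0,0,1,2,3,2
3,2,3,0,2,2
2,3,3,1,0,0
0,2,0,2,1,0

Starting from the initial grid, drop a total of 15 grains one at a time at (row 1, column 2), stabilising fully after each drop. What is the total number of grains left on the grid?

39

step 0: 0,0,1,2,3,2
3,2,3,0,2,2
2,3,3,1,0,0
0,2,0,2,1,0
step 1: 1,1,2,2,3,2
1,1,2,1,2,2
0,2,1,2,0,0
1,3,1,2,1,0
step 2: 1,1,2,2,3,2
1,1,3,1,2,2
0,2,1,2,0,0
1,3,1,2,1,0
step 3: 1,1,3,2,3,2
1,2,0,2,2,2
0,2,2,2,0,0
1,3,1,2,1,0
step 4: 1,1,3,2,3,2
1,2,1,2,2,2
0,2,2,2,0,0
1,3,1,2,1,0
step 5: 1,1,3,2,3,2
1,2,2,2,2,2
0,2,2,2,0,0
1,3,1,2,1,0
step 6: 1,1,3,2,3,2
1,2,3,2,2,2
0,2,2,2,0,0
1,3,1,2,1,0
step 7: 1,2,0,3,3,2
1,3,1,3,2,2
0,2,3,2,0,0
1,3,1,2,1,0
step 8: 1,2,0,3,3,2
1,3,2,3,2,2
0,2,3,2,0,0
1,3,1,2,1,0
step 9: 1,2,0,3,3,2
1,3,3,3,2,2
0,2,3,2,0,0
1,3,1,2,1,0
step 10: 1,3,2,1,1,3
2,1,3,3,0,3
1,1,2,0,2,0
2,0,3,3,1,0
step 11: 1,3,3,2,1,3
2,2,1,0,1,3
1,1,3,1,2,0
2,0,3,3,1,0
step 12: 1,3,3,2,1,3
2,2,2,0,1,3
1,1,3,1,2,0
2,0,3,3,1,0
step 13: 1,3,3,2,1,3
2,2,3,0,1,3
1,1,3,1,2,0
2,0,3,3,1,0
step 14: 2,1,1,3,1,3
3,0,3,1,1,3
1,3,1,3,2,0
2,1,1,0,2,0
step 15: 2,1,2,3,1,3
3,1,0,2,1,3
1,3,2,3,2,0
2,1,1,0,2,0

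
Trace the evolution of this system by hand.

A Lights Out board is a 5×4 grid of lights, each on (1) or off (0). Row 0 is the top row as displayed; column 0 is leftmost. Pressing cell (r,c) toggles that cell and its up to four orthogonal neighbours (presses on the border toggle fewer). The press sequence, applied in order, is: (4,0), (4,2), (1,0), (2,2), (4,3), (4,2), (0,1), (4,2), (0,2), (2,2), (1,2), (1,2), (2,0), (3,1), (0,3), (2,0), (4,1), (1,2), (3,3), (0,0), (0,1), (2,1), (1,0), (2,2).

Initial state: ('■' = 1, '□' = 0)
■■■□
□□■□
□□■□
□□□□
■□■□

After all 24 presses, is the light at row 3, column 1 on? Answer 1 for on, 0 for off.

[0] ■■■□
□□■□
□□■□
□□□□
■□■□
[1] ■■■□
□□■□
□□■□
■□□□
□■■□
[2] ■■■□
□□■□
□□■□
■□■□
□□□■
[3] □■■□
■■■□
■□■□
■□■□
□□□■
[4] □■■□
■■□□
■■□■
■□□□
□□□■
[5] □■■□
■■□□
■■□■
■□□■
□□■□
[6] □■■□
■■□□
■■□■
■□■■
□■□■
[7] ■□□□
■□□□
■■□■
■□■■
□■□■
[8] ■□□□
■□□□
■■□■
■□□■
□□■□
[9] ■■■■
■□■□
■■□■
■□□■
□□■□
[10] ■■■■
■□□□
■□■□
■□■■
□□■□
[11] ■■□■
■■■■
■□□□
■□■■
□□■□
[12] ■■■■
■□□□
■□■□
■□■■
□□■□
[13] ■■■■
□□□□
□■■□
□□■■
□□■□
[14] ■■■■
□□□□
□□■□
■■□■
□■■□
[15] ■■□□
□□□■
□□■□
■■□■
□■■□
[16] ■■□□
■□□■
■■■□
□■□■
□■■□
[17] ■■□□
■□□■
■■■□
□□□■
■□□□
[18] ■■■□
■■■□
■■□□
□□□■
■□□□
[19] ■■■□
■■■□
■■□■
□□■□
■□□■
[20] □□■□
□■■□
■■□■
□□■□
■□□■
[21] ■■□□
□□■□
■■□■
□□■□
■□□■
[22] ■■□□
□■■□
□□■■
□■■□
■□□■
[23] □■□□
■□■□
■□■■
□■■□
■□□■
[24] □■□□
■□□□
■■□□
□■□□
■□□■

1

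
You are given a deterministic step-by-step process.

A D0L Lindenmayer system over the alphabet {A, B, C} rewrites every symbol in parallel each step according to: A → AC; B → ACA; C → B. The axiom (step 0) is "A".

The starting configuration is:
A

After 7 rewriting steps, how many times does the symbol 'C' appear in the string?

[0] A
[1] AC
[2] ACB
[3] ACBACA
[4] ACBACAACBAC
[5] ACBACAACBACACBACAACB
[6] ACBACAACBACACBACAACBACBACAACBACACBACA
[7] ACBACAACBACACBACAACBACBACAACBACACBACAACBACAACBACACBACAACBACBACAACBAC

24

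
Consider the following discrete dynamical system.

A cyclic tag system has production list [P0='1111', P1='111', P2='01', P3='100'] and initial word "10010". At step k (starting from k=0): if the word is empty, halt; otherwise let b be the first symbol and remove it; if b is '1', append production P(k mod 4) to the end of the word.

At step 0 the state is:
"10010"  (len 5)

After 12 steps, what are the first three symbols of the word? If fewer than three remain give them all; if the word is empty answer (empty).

[0] "10010"  (len 5)
[1] "00101111"  (len 8)
[2] "0101111"  (len 7)
[3] "101111"  (len 6)
[4] "01111100"  (len 8)
[5] "1111100"  (len 7)
[6] "111100111"  (len 9)
[7] "1110011101"  (len 10)
[8] "110011101100"  (len 12)
[9] "100111011001111"  (len 15)
[10] "00111011001111111"  (len 17)
[11] "0111011001111111"  (len 16)
[12] "111011001111111"  (len 15)

111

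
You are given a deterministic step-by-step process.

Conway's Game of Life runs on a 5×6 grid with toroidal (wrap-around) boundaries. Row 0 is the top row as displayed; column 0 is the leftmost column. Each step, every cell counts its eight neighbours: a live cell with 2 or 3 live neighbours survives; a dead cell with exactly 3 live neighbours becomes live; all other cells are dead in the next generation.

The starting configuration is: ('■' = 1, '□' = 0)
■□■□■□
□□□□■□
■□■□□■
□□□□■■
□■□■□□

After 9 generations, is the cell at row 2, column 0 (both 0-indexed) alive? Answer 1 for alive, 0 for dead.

0

t=0: ■□■□■□
□□□□■□
■□■□□■
□□□□■■
□■□■□□
t=1: □■■□■■
■□□□■□
■□□■□□
□■■■■■
■■■■□□
t=2: □□□□■□
■□■□■□
■□□□□□
□□□□□■
□□□□□□
t=3: □□□■□■
□■□■□□
■■□□□□
□□□□□□
□□□□□□
t=4: □□■□■□
□■□□■□
■■■□□□
□□□□□□
□□□□□□
t=5: □□□■□□
■□□□□■
■■■□□□
□■□□□□
□□□□□□
t=6: □□□□□□
■□■□□■
□□■□□■
■■■□□□
□□□□□□
t=7: □□□□□□
■■□□□■
□□■■□■
■■■□□□
□■□□□□
t=8: □■□□□□
■■■□■■
□□□■■■
■□□■□□
■■■□□□
t=9: □□□■□□
□■■□□□
□□□□□□
■□□■□□
■□■□□□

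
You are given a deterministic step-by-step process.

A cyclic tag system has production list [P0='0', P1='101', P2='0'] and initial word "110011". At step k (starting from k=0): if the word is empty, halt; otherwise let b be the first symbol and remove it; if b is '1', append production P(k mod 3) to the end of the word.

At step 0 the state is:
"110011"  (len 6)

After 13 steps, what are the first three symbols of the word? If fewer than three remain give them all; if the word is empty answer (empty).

gen 0: "110011"  (len 6)
gen 1: "100110"  (len 6)
gen 2: "00110101"  (len 8)
gen 3: "0110101"  (len 7)
gen 4: "110101"  (len 6)
gen 5: "10101101"  (len 8)
gen 6: "01011010"  (len 8)
gen 7: "1011010"  (len 7)
gen 8: "011010101"  (len 9)
gen 9: "11010101"  (len 8)
gen 10: "10101010"  (len 8)
gen 11: "0101010101"  (len 10)
gen 12: "101010101"  (len 9)
gen 13: "010101010"  (len 9)

010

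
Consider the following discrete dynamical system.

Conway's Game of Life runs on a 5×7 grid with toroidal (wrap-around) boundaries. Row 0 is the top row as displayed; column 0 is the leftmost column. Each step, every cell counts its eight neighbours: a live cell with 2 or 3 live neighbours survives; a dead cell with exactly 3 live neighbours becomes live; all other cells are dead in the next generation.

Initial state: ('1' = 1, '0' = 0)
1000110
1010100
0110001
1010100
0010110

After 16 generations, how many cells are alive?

6

step 0: 1000110
1010100
0110001
1010100
0010110
step 1: 0000000
1010100
0010011
1010101
0000000
step 2: 0000000
0101011
0010100
1101001
0000000
step 3: 0000000
0011110
0000100
1111000
1000000
step 4: 0001100
0001110
0000010
1111000
1010000
step 5: 0010010
0001010
0100011
1011001
1000100
step 6: 0001011
0010010
0101010
0011100
1010110
step 7: 0111000
0011010
0100010
0000001
0110000
step 8: 0000100
0001000
0010111
1110000
1101000
step 9: 0011100
0001000
1010111
0000110
1001000
step 10: 0010100
0100001
0000001
1100000
0010010
step 11: 0111010
1000010
0100001
1100001
0011000
step 12: 0101001
1000110
0100010
0100001
0001101
step 13: 0011001
1110110
0100110
0010101
0001101
step 14: 0000001
1000000
0000000
1010001
1000101
step 15: 0000011
0000000
1100001
1100011
0100000
step 16: 0000000
0000010
0100010
0010010
0100000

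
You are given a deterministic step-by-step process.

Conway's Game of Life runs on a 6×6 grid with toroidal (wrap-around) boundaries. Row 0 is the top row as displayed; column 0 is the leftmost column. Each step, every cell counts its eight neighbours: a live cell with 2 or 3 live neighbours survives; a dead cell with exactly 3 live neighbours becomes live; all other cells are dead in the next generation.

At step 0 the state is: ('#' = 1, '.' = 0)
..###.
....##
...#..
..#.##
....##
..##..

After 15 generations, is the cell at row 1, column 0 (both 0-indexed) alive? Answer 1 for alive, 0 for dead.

1

gen 0: ..###.
....##
...#..
..#.##
....##
..##..
gen 1: ..#..#
..#..#
...#..
.....#
..#..#
..#..#
gen 2: ######
..###.
....#.
....#.
#...##
######
gen 3: ......
#.....
....##
...##.
..#...
......
gen 4: ......
.....#
...###
...###
...#..
......
gen 5: ......
.....#
#..#..
..#..#
...#..
......
gen 6: ......
......
#...##
..###.
......
......
gen 7: ......
.....#
....##
...##.
...#..
......
gen 8: ......
....##
...#.#
...#.#
...##.
......
gen 9: ......
....##
#..#.#
..##.#
...##.
......
gen 10: ......
#...##
#.##..
#.#..#
..###.
......
gen 11: .....#
##.###
..##..
#....#
.#####
...#..
gen 12: ..##.#
##.#.#
..##..
#....#
.###.#
#..#.#
gen 13: ...#..
##...#
..##..
#....#
.###..
.....#
gen 14: ....##
##.##.
..#.#.
#...#.
.##.##
...##.
gen 15: #.#...
###...
#.#.#.
#.#.#.
###...
#.#...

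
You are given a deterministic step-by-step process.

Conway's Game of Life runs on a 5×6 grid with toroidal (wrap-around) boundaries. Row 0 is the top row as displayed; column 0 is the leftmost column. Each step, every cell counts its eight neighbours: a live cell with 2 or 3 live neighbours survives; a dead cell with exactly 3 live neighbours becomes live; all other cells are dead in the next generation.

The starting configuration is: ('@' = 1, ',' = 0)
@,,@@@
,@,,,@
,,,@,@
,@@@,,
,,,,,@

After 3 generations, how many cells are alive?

12

step 0: @,,@@@
,@,,,@
,,,@,@
,@@@,,
,,,,,@
step 1: ,,,,,,
,,@@,,
,@,@,,
@,@@,,
,@,,,@
step 2: ,,@,,,
,,@@,,
,@,,@,
@,,@@,
@@@,,,
step 3: ,,,,,,
,@@@,,
,@,,@@
@,,@@,
@,@,,@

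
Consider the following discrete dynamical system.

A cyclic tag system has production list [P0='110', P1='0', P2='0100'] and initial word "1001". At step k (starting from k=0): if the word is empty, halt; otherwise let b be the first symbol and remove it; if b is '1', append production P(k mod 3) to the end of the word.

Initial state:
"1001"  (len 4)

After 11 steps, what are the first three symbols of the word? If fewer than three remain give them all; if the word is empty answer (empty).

k=0  "1001"  (len 4)
k=1  "001110"  (len 6)
k=2  "01110"  (len 5)
k=3  "1110"  (len 4)
k=4  "110110"  (len 6)
k=5  "101100"  (len 6)
k=6  "011000100"  (len 9)
k=7  "11000100"  (len 8)
k=8  "10001000"  (len 8)
k=9  "00010000100"  (len 11)
k=10  "0010000100"  (len 10)
k=11  "010000100"  (len 9)

010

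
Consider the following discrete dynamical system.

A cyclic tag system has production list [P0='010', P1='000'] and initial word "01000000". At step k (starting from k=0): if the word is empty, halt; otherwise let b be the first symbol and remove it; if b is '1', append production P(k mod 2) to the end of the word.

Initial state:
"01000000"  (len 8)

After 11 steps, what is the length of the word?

0

t=0: "01000000"  (len 8)
t=1: "1000000"  (len 7)
t=2: "000000000"  (len 9)
t=3: "00000000"  (len 8)
t=4: "0000000"  (len 7)
t=5: "000000"  (len 6)
t=6: "00000"  (len 5)
t=7: "0000"  (len 4)
t=8: "000"  (len 3)
t=9: "00"  (len 2)
t=10: "0"  (len 1)
t=11: (halted — word empty)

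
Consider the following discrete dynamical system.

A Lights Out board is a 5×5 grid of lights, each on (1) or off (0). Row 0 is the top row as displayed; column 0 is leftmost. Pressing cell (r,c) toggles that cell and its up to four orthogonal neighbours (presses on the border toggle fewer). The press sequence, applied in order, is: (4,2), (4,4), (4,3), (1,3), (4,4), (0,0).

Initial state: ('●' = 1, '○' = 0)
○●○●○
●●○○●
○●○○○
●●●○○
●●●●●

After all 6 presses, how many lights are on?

gen 0: ○●○●○
●●○○●
○●○○○
●●●○○
●●●●●
gen 1: ○●○●○
●●○○●
○●○○○
●●○○○
●○○○●
gen 2: ○●○●○
●●○○●
○●○○○
●●○○●
●○○●○
gen 3: ○●○●○
●●○○●
○●○○○
●●○●●
●○●○●
gen 4: ○●○○○
●●●●○
○●○●○
●●○●●
●○●○●
gen 5: ○●○○○
●●●●○
○●○●○
●●○●○
●○●●○
gen 6: ●○○○○
○●●●○
○●○●○
●●○●○
●○●●○

12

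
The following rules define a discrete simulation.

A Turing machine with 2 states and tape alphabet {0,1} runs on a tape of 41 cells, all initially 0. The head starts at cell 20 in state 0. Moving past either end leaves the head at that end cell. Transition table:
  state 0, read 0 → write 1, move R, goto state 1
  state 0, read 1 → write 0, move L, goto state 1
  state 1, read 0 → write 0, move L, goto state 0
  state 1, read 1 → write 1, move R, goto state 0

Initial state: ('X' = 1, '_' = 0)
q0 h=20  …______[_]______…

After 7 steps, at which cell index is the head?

17

gen 0: q0 h=20  …______[_]______…
gen 1: q1 h=21  …_____X[_]______…
gen 2: q0 h=20  …______[X]______…
gen 3: q1 h=19  …______[_]______…
gen 4: q0 h=18  …______[_]______…
gen 5: q1 h=19  …_____X[_]______…
gen 6: q0 h=18  …______[X]______…
gen 7: q1 h=17  …______[_]______…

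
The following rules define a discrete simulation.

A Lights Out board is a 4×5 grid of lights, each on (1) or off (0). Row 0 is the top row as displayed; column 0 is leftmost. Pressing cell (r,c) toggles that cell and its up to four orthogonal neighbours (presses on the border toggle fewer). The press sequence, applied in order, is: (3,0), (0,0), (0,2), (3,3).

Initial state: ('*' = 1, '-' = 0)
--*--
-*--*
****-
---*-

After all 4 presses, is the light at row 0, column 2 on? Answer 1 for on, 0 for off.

0

step 0: --*--
-*--*
****-
---*-
step 1: --*--
-*--*
-***-
**-*-
step 2: ***--
**--*
-***-
**-*-
step 3: *--*-
***-*
-***-
**-*-
step 4: *--*-
***-*
-**--
***-*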